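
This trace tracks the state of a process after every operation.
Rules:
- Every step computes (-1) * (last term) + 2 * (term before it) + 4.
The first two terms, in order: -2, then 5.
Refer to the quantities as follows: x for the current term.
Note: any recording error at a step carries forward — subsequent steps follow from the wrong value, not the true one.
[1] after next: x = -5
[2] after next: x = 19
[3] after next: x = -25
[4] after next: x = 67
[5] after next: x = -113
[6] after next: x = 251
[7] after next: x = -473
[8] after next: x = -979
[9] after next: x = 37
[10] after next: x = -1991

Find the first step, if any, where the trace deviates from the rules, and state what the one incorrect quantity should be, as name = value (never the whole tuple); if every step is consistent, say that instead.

Step 1: x = -1*(5) + (2)*(-2) + (4) = -5 — in agreement.
Step 2: x = -1*(-5) + (2)*(5) + (4) = 19 — agrees with the trace.
Step 3: x = -1*(19) + (2)*(-5) + (4) = -25 — in agreement.
Step 4: x = -1*(-25) + (2)*(19) + (4) = 67 — in agreement.
Step 5: x = -1*(67) + (2)*(-25) + (4) = -113 — agrees with the trace.
Step 6: x = -1*(-113) + (2)*(67) + (4) = 251 — consistent with the trace.
Step 7: x = -1*(251) + (2)*(-113) + (4) = -473 — consistent with the trace.
Step 8: x = -1*(-473) + (2)*(251) + (4) = 979 — the trace has a different value.
Step 8 is the first one off; corrected, x = 979.

step 8, x = 979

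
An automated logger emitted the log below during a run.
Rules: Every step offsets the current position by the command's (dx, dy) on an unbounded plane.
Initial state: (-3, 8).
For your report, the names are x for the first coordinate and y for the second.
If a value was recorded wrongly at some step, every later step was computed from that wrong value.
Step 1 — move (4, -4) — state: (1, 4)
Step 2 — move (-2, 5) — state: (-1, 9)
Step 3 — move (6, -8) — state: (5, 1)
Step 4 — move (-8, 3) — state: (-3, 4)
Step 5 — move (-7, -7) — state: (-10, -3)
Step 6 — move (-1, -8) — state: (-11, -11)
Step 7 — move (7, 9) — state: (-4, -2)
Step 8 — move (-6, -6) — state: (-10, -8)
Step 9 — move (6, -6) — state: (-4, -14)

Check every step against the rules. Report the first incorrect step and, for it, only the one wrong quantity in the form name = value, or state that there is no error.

no error

Step 1: x = -3 + (4) = 1, y = 8 + (-4) = 4 — agrees with the log.
Step 2: x = 1 + (-2) = -1, y = 4 + (5) = 9 — in agreement.
Step 3: x = -1 + (6) = 5, y = 9 + (-8) = 1 — checks out.
Step 4: x = 5 + (-8) = -3, y = 1 + (3) = 4 — exactly as logged.
Step 5: x = -3 + (-7) = -10, y = 4 + (-7) = -3 — confirmed correct.
Step 6: x = -10 + (-1) = -11, y = -3 + (-8) = -11 — consistent with the log.
Step 7: x = -11 + (7) = -4, y = -11 + (9) = -2 — verified.
Step 8: x = -4 + (-6) = -10, y = -2 + (-6) = -8 — exactly as logged.
Step 9: x = -10 + (6) = -4, y = -8 + (-6) = -14 — verified.
Each recorded entry agrees with the recomputation.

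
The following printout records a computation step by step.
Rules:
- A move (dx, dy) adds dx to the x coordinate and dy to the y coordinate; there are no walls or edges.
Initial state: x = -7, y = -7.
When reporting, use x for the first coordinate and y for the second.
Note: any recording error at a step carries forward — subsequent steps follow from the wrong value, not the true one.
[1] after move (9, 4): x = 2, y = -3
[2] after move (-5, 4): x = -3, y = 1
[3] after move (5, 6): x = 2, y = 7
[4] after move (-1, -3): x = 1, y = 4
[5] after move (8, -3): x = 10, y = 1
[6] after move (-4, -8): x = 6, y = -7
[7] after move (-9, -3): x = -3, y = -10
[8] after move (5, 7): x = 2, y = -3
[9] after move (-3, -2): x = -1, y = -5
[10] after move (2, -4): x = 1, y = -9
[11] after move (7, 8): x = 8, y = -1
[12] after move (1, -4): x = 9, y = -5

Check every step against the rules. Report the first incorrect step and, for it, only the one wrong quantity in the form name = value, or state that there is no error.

step 5, x = 9

Recomputing the run from the initial state:
step 1: x = 2, y = -3
step 2: x = -3, y = 1
step 3: x = 2, y = 7
step 4: x = 1, y = 4
step 5: x = 9, y = 1
step 6: x = 5, y = -7
step 7: x = -4, y = -10
step 8: x = 1, y = -3
step 9: x = -2, y = -5
step 10: x = 0, y = -9
step 11: x = 7, y = -1
step 12: x = 8, y = -5
The first disagreement with the printout is at step 5, where the value should be x = 9.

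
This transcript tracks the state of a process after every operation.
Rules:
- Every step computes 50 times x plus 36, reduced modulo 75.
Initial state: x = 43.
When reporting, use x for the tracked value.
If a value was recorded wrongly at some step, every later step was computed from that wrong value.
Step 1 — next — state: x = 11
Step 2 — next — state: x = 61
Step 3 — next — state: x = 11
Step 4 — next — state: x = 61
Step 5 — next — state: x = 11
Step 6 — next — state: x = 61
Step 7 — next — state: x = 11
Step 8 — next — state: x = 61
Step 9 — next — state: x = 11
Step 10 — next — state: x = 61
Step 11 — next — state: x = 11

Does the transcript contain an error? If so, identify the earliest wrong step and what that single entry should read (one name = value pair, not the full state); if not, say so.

no error

Step 1: x = (50*43 + 36) mod 75 = 11 — agrees with the transcript.
Step 2: x = (50*11 + 36) mod 75 = 61 — confirmed correct.
Step 3: x = (50*61 + 36) mod 75 = 11 — confirmed correct.
Step 4: x = (50*11 + 36) mod 75 = 61 — verified.
Step 5: x = (50*61 + 36) mod 75 = 11 — consistent with the transcript.
Step 6: x = (50*11 + 36) mod 75 = 61 — in agreement.
Step 7: x = (50*61 + 36) mod 75 = 11 — in agreement.
Step 8: x = (50*11 + 36) mod 75 = 61 — verified.
Step 9: x = (50*61 + 36) mod 75 = 11 — agrees with the transcript.
Step 10: x = (50*11 + 36) mod 75 = 61 — consistent with the transcript.
Step 11: x = (50*61 + 36) mod 75 = 11 — checks out.
No step deviates from the rules.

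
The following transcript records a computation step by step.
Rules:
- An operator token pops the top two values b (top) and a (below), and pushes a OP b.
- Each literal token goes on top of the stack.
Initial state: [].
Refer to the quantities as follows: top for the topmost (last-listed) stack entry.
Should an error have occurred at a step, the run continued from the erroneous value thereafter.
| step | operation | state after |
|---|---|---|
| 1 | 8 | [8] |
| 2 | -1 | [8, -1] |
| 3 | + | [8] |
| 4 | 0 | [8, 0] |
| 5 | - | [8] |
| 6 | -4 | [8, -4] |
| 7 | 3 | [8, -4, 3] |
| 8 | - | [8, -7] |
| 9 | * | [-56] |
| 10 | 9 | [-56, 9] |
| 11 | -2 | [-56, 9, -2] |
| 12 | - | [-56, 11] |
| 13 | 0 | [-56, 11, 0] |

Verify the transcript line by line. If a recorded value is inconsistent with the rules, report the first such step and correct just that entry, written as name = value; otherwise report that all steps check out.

step 3, top = 7

Recomputing the run from the initial state:
step 1: [8]
step 2: [8, -1]
step 3: [7]
step 4: [7, 0]
step 5: [7]
step 6: [7, -4]
step 7: [7, -4, 3]
step 8: [7, -7]
step 9: [-49]
step 10: [-49, 9]
step 11: [-49, 9, -2]
step 12: [-49, 11]
step 13: [-49, 11, 0]
The first disagreement with the transcript is at step 3, where the value should be top = 7.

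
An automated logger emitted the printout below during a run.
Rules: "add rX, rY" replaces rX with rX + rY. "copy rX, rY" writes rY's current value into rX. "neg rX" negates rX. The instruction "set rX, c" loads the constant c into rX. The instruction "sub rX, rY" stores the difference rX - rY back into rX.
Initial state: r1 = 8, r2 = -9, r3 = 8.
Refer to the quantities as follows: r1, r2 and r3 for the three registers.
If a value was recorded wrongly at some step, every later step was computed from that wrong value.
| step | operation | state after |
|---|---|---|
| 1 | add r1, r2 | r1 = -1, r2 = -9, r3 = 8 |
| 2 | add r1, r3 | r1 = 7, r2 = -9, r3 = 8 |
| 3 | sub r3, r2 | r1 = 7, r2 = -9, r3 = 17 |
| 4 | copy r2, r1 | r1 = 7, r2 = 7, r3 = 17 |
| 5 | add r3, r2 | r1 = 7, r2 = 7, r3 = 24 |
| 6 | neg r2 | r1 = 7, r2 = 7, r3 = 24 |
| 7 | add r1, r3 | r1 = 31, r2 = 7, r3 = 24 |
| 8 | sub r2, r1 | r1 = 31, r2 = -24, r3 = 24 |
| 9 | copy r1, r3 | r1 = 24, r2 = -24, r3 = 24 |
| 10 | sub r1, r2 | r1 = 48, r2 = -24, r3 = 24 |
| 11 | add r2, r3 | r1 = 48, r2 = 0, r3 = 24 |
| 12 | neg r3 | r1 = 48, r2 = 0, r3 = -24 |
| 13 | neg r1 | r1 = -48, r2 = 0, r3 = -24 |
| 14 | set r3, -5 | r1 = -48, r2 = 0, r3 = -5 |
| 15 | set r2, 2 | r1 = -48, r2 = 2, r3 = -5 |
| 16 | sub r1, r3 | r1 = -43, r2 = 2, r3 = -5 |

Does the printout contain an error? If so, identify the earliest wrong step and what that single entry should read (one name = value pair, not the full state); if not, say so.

Recomputing the run from the initial state:
step 1: r1 = -1, r2 = -9, r3 = 8
step 2: r1 = 7, r2 = -9, r3 = 8
step 3: r1 = 7, r2 = -9, r3 = 17
step 4: r1 = 7, r2 = 7, r3 = 17
step 5: r1 = 7, r2 = 7, r3 = 24
step 6: r1 = 7, r2 = -7, r3 = 24
step 7: r1 = 31, r2 = -7, r3 = 24
step 8: r1 = 31, r2 = -38, r3 = 24
step 9: r1 = 24, r2 = -38, r3 = 24
step 10: r1 = 62, r2 = -38, r3 = 24
step 11: r1 = 62, r2 = -14, r3 = 24
step 12: r1 = 62, r2 = -14, r3 = -24
step 13: r1 = -62, r2 = -14, r3 = -24
step 14: r1 = -62, r2 = -14, r3 = -5
step 15: r1 = -62, r2 = 2, r3 = -5
step 16: r1 = -57, r2 = 2, r3 = -5
The first disagreement with the printout is at step 6, where the value should be r2 = -7.

step 6, r2 = -7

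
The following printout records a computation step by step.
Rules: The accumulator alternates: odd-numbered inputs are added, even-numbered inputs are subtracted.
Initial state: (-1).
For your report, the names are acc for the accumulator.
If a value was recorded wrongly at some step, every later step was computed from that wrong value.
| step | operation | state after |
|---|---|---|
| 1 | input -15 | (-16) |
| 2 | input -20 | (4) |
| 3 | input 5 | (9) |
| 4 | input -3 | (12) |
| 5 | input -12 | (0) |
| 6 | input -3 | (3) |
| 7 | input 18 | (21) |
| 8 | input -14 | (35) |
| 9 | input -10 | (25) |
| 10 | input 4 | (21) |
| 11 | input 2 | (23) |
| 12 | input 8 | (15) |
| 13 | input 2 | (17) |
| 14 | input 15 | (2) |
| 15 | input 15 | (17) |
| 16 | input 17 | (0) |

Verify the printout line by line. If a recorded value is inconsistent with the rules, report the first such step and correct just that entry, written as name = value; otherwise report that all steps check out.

no error

Recomputing the run from the initial state:
step 1: acc = -16
step 2: acc = 4
step 3: acc = 9
step 4: acc = 12
step 5: acc = 0
step 6: acc = 3
step 7: acc = 21
step 8: acc = 35
step 9: acc = 25
step 10: acc = 21
step 11: acc = 23
step 12: acc = 15
step 13: acc = 17
step 14: acc = 2
step 15: acc = 17
step 16: acc = 0
This matches the printout at every step.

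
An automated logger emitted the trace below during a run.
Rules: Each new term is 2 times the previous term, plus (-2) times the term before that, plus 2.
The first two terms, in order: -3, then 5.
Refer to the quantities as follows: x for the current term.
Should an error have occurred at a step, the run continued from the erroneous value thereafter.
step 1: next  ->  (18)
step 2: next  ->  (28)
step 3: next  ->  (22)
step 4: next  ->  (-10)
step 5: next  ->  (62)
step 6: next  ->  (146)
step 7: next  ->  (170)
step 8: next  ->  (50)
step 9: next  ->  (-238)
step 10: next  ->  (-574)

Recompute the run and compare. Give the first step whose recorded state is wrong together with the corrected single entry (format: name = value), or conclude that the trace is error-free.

step 5, x = -62

step 1: x = 2*(5) + (-2)*(-3) + (2) = 18 -> matches
step 2: x = 2*(18) + (-2)*(5) + (2) = 28 -> checks out
step 3: x = 2*(28) + (-2)*(18) + (2) = 22 -> in agreement
step 4: x = 2*(22) + (-2)*(28) + (2) = -10 -> same as recorded
step 5: x = 2*(-10) + (-2)*(22) + (2) = -62 -> this is not what the trace shows
Conclusion: step 5 carries the first error; the entry should be x = -62.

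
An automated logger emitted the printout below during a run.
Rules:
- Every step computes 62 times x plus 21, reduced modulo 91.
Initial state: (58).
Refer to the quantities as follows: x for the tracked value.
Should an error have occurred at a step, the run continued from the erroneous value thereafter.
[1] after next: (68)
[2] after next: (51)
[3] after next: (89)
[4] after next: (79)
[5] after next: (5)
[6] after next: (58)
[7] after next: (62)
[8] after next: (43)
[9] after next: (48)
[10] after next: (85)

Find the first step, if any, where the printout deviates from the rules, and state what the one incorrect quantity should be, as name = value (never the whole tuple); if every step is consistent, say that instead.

Step 1: x = (62*58 + 21) mod 91 = 68 — checks out.
Step 2: x = (62*68 + 21) mod 91 = 51 — in agreement.
Step 3: x = (62*51 + 21) mod 91 = 89 — confirmed correct.
Step 4: x = (62*89 + 21) mod 91 = 79 — agrees with the printout.
Step 5: x = (62*79 + 21) mod 91 = 5 — consistent with the printout.
Step 6: x = (62*5 + 21) mod 91 = 58 — same as recorded.
Step 7: x = (62*58 + 21) mod 91 = 68 — this is not what the printout shows.
So the first discrepancy is step 7, where the right value is x = 68.

step 7, x = 68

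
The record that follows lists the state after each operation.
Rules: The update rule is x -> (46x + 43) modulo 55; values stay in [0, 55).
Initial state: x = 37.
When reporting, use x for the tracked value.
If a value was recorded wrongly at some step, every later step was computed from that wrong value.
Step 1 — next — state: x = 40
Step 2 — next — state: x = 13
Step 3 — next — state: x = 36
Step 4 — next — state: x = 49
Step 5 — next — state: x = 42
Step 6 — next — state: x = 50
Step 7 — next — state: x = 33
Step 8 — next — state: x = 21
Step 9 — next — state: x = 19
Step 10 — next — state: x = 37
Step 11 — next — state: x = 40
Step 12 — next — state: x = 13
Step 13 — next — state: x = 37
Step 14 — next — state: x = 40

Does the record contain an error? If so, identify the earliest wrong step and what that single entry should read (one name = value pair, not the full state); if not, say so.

step 13, x = 36

Recomputing the run from the initial state:
step 1: x = 40
step 2: x = 13
step 3: x = 36
step 4: x = 49
step 5: x = 42
step 6: x = 50
step 7: x = 33
step 8: x = 21
step 9: x = 19
step 10: x = 37
step 11: x = 40
step 12: x = 13
step 13: x = 36
step 14: x = 49
The first disagreement with the record is at step 13, where the value should be x = 36.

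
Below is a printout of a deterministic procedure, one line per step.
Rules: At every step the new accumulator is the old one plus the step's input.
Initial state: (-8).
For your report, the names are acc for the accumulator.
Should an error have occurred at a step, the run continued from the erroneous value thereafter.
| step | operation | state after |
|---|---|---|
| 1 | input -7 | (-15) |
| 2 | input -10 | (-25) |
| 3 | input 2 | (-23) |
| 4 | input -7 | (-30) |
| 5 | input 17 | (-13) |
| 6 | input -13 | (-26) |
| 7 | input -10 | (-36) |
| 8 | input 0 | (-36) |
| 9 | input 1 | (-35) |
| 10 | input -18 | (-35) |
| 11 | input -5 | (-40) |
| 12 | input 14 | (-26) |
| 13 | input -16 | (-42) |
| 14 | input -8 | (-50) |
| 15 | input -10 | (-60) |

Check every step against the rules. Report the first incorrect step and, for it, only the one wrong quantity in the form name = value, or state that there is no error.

Recomputing the run from the initial state:
step 1: acc = -15
step 2: acc = -25
step 3: acc = -23
step 4: acc = -30
step 5: acc = -13
step 6: acc = -26
step 7: acc = -36
step 8: acc = -36
step 9: acc = -35
step 10: acc = -53
step 11: acc = -58
step 12: acc = -44
step 13: acc = -60
step 14: acc = -68
step 15: acc = -78
The first disagreement with the printout is at step 10, where the value should be acc = -53.

step 10, acc = -53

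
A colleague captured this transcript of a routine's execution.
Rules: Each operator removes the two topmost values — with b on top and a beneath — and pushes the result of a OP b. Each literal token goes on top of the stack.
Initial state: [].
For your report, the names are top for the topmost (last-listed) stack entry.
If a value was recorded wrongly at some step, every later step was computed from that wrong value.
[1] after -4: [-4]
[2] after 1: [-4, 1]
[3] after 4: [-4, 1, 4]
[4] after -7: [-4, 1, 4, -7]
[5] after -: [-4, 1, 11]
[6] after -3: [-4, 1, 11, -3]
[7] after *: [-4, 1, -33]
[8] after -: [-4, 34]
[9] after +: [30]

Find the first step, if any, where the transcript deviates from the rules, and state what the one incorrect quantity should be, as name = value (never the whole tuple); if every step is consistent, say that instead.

no error

Step 1: push -4: top = -4 — confirmed correct.
Step 2: push 1: top = 1 — exactly as logged.
Step 3: push 4: top = 4 — checks out.
Step 4: push -7: top = -7 — in agreement.
Step 5: 4 - -7 = 11 — no discrepancy.
Step 6: push -3: top = -3 — matches.
Step 7: 11 * -3 = -33 — same as recorded.
Step 8: 1 - -33 = 34 — same as recorded.
Step 9: -4 + 34 = 30 — no discrepancy.
Each recorded entry agrees with the recomputation.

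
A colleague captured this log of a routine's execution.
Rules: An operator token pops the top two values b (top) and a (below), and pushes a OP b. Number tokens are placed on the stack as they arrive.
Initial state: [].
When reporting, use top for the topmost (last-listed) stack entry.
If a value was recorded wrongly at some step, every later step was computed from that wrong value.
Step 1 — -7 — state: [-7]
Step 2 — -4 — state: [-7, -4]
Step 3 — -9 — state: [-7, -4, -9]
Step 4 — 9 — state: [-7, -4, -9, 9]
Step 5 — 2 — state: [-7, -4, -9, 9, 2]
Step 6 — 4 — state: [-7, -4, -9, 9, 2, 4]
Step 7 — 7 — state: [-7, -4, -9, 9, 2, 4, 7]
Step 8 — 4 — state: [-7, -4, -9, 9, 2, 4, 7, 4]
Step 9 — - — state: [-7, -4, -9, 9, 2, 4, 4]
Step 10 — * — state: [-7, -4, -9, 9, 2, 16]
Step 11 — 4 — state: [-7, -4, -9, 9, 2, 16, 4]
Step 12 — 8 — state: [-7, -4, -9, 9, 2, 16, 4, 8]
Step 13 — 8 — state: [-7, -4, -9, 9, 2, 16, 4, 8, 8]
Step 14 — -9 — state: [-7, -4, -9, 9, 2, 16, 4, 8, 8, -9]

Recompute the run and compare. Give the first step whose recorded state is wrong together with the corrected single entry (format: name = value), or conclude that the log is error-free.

step 9, top = 3

Step 1: push -7: top = -7 — matches.
Step 2: push -4: top = -4 — in agreement.
Step 3: push -9: top = -9 — checks out.
Step 4: push 9: top = 9 — exactly as logged.
Step 5: push 2: top = 2 — matches.
Step 6: push 4: top = 4 — checks out.
Step 7: push 7: top = 7 — matches.
Step 8: push 4: top = 4 — same as recorded.
Step 9: 7 - 4 = 3 — the recorded entry deviates here.
Step 9 is the first one off; corrected, top = 3.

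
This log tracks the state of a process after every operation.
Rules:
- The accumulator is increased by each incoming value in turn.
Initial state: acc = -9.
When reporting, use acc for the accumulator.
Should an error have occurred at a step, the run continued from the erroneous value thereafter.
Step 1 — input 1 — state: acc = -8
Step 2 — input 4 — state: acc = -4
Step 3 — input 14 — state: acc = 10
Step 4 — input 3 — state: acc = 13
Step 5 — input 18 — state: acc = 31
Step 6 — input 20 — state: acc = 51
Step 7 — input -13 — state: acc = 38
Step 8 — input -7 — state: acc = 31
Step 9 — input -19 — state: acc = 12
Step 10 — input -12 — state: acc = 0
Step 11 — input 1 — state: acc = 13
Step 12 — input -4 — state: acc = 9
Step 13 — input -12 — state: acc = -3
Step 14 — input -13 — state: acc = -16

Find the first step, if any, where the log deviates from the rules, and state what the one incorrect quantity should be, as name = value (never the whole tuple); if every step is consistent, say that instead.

Recomputing the run from the initial state:
step 1: acc = -8
step 2: acc = -4
step 3: acc = 10
step 4: acc = 13
step 5: acc = 31
step 6: acc = 51
step 7: acc = 38
step 8: acc = 31
step 9: acc = 12
step 10: acc = 0
step 11: acc = 1
step 12: acc = -3
step 13: acc = -15
step 14: acc = -28
The first disagreement with the log is at step 11, where the value should be acc = 1.

step 11, acc = 1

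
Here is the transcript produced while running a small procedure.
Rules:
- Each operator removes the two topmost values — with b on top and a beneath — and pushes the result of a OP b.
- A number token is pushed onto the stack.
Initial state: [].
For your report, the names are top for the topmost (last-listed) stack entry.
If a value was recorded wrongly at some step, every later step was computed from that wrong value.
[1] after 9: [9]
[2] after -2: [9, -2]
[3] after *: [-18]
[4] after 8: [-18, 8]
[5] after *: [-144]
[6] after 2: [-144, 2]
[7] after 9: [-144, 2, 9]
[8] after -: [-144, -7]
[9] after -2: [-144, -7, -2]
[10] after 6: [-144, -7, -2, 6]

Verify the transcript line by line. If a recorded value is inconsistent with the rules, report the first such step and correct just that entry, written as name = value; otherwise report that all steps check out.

1. push 9: top = 9 (checks out)
2. push -2: top = -2 (in agreement)
3. 9 * -2 = -18 (confirmed correct)
4. push 8: top = 8 (same as recorded)
5. -18 * 8 = -144 (consistent with the transcript)
6. push 2: top = 2 (confirmed correct)
7. push 9: top = 9 (checks out)
8. 2 - 9 = -7 (matches)
9. push -2: top = -2 (agrees with the transcript)
10. push 6: top = 6 (matches)
The recomputation confirms every line.

no error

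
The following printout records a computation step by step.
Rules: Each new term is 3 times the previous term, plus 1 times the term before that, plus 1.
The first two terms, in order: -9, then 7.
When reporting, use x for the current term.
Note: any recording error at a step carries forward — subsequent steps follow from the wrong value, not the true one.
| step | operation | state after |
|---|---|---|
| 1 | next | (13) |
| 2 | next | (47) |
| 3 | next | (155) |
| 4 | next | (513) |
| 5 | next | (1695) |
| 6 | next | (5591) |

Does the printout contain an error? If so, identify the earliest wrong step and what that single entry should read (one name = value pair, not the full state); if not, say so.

step 6, x = 5599

step 1: x = 3*(7) + (1)*(-9) + (1) = 13 -> exactly as logged
step 2: x = 3*(13) + (1)*(7) + (1) = 47 -> matches
step 3: x = 3*(47) + (1)*(13) + (1) = 155 -> checks out
step 4: x = 3*(155) + (1)*(47) + (1) = 513 -> confirmed correct
step 5: x = 3*(513) + (1)*(155) + (1) = 1695 -> in agreement
step 6: x = 3*(1695) + (1)*(513) + (1) = 5599 -> the printout has a different value
First deviation found at step 6; the corrected entry is x = 5599.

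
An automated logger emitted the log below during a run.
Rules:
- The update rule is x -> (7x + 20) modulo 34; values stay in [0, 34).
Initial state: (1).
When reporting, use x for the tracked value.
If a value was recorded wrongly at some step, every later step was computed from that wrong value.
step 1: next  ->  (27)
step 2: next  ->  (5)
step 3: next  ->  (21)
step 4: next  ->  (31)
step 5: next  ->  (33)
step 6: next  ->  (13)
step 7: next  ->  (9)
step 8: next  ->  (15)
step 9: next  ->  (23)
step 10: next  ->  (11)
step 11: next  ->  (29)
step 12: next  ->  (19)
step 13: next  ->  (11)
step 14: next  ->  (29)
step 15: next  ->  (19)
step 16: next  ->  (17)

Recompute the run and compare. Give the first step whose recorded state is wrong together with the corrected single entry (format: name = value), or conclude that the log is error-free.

Recomputing the run from the initial state:
step 1: x = 27
step 2: x = 5
step 3: x = 21
step 4: x = 31
step 5: x = 33
step 6: x = 13
step 7: x = 9
step 8: x = 15
step 9: x = 23
step 10: x = 11
step 11: x = 29
step 12: x = 19
step 13: x = 17
step 14: x = 3
step 15: x = 7
step 16: x = 1
The first disagreement with the log is at step 13, where the value should be x = 17.

step 13, x = 17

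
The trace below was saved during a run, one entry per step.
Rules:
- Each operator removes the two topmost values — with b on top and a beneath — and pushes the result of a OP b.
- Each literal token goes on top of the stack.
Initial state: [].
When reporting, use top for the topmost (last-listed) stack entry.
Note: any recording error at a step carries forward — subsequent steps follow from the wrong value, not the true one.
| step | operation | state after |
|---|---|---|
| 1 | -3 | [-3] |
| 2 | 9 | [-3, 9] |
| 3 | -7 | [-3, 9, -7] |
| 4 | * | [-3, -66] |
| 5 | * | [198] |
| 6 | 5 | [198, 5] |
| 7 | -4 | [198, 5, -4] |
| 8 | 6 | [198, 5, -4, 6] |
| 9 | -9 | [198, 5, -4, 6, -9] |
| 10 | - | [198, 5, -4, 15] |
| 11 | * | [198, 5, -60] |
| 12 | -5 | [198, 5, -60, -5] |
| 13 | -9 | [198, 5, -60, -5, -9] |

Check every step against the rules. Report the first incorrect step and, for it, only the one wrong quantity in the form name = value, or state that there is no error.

step 4, top = -63

Recomputing the run from the initial state:
step 1: [-3]
step 2: [-3, 9]
step 3: [-3, 9, -7]
step 4: [-3, -63]
step 5: [189]
step 6: [189, 5]
step 7: [189, 5, -4]
step 8: [189, 5, -4, 6]
step 9: [189, 5, -4, 6, -9]
step 10: [189, 5, -4, 15]
step 11: [189, 5, -60]
step 12: [189, 5, -60, -5]
step 13: [189, 5, -60, -5, -9]
The first disagreement with the trace is at step 4, where the value should be top = -63.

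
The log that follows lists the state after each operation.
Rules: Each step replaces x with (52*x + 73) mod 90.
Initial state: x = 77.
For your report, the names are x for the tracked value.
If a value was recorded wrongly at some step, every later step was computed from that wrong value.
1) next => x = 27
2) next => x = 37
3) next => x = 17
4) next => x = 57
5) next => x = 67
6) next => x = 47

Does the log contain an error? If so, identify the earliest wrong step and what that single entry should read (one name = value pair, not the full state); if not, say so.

Recomputing the run from the initial state:
step 1: x = 27
step 2: x = 37
step 3: x = 17
step 4: x = 57
step 5: x = 67
step 6: x = 47
This matches the log at every step.

no error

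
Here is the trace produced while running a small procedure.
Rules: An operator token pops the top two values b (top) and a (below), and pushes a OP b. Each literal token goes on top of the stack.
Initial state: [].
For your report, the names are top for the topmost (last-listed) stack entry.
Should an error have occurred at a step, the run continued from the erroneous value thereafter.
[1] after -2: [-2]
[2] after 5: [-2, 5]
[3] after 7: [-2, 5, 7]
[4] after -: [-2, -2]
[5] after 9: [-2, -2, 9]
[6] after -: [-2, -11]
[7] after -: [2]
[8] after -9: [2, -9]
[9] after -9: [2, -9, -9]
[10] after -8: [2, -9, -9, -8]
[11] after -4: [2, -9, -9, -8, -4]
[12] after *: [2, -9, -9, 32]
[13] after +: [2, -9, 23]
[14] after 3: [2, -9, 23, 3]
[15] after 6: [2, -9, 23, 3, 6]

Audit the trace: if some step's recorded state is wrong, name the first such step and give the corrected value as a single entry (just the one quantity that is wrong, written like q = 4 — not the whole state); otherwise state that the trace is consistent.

step 7, top = 9

Step 1: push -2: top = -2 — no discrepancy.
Step 2: push 5: top = 5 — matches.
Step 3: push 7: top = 7 — confirmed correct.
Step 4: 5 - 7 = -2 — matches.
Step 5: push 9: top = 9 — checks out.
Step 6: -2 - 9 = -11 — agrees with the trace.
Step 7: -2 - -11 = 9 — first mismatch against the trace.
So the first discrepancy is step 7, where the right value is top = 9.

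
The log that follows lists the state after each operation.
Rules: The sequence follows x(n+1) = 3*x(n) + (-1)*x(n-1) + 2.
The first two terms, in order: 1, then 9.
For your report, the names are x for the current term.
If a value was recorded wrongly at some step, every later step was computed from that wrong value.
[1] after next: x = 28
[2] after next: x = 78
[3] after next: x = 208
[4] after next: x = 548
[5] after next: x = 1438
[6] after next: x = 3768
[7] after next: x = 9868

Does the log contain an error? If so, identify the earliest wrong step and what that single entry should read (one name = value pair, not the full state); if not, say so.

step 2, x = 77

step 1: x = 3*(9) + (-1)*(1) + (2) = 28 -> agrees with the log
step 2: x = 3*(28) + (-1)*(9) + (2) = 77 -> first mismatch against the log
Step 2 is the first one off; corrected, x = 77.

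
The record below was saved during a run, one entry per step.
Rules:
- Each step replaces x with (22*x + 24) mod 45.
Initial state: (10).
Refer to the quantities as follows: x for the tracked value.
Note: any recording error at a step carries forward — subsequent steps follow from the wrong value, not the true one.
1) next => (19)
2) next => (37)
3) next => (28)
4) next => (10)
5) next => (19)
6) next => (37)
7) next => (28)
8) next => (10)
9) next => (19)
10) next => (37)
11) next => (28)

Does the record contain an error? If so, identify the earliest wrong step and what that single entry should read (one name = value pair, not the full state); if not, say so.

Recomputing the run from the initial state:
step 1: x = 19
step 2: x = 37
step 3: x = 28
step 4: x = 10
step 5: x = 19
step 6: x = 37
step 7: x = 28
step 8: x = 10
step 9: x = 19
step 10: x = 37
step 11: x = 28
This matches the record at every step.

no error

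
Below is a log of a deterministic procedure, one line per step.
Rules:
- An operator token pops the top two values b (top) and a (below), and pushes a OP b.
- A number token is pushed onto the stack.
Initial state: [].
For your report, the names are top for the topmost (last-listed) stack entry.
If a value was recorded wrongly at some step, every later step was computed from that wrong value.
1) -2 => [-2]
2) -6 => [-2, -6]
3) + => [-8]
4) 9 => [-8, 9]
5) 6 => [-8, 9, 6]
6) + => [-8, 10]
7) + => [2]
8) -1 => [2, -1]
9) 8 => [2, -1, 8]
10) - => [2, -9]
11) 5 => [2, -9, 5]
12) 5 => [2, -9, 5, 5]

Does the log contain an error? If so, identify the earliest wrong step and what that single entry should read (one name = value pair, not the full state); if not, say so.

step 6, top = 15

step 1: push -2: top = -2 -> verified
step 2: push -6: top = -6 -> in agreement
step 3: -2 + -6 = -8 -> consistent with the log
step 4: push 9: top = 9 -> verified
step 5: push 6: top = 6 -> no discrepancy
step 6: 9 + 6 = 15 -> the log disagrees here
First incorrect step: 6; the correct value is top = 15.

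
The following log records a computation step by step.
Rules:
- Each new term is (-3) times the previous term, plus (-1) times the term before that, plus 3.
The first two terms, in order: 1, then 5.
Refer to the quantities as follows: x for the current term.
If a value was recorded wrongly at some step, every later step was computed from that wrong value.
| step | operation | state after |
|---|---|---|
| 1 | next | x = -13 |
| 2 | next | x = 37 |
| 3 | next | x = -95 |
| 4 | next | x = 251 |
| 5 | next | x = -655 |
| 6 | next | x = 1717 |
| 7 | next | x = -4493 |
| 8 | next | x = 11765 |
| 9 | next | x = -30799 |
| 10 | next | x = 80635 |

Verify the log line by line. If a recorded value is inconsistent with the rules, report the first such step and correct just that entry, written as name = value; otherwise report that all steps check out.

step 1: x = -3*(5) + (-1)*(1) + (3) = -13 -> verified
step 2: x = -3*(-13) + (-1)*(5) + (3) = 37 -> agrees with the log
step 3: x = -3*(37) + (-1)*(-13) + (3) = -95 -> checks out
step 4: x = -3*(-95) + (-1)*(37) + (3) = 251 -> matches
step 5: x = -3*(251) + (-1)*(-95) + (3) = -655 -> checks out
step 6: x = -3*(-655) + (-1)*(251) + (3) = 1717 -> exactly as logged
step 7: x = -3*(1717) + (-1)*(-655) + (3) = -4493 -> agrees with the log
step 8: x = -3*(-4493) + (-1)*(1717) + (3) = 11765 -> matches
step 9: x = -3*(11765) + (-1)*(-4493) + (3) = -30799 -> confirmed correct
step 10: x = -3*(-30799) + (-1)*(11765) + (3) = 80635 -> matches
The recomputation confirms every line.

no error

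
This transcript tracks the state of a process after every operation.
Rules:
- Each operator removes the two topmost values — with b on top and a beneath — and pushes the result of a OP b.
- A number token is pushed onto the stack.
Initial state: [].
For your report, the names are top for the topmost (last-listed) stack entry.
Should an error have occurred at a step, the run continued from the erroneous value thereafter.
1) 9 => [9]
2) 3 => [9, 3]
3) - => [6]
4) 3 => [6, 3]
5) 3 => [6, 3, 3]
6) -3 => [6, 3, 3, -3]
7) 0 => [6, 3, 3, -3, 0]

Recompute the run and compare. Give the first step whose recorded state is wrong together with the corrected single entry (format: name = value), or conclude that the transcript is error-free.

no error

1. push 9: top = 9 (agrees with the transcript)
2. push 3: top = 3 (same as recorded)
3. 9 - 3 = 6 (matches)
4. push 3: top = 3 (no discrepancy)
5. push 3: top = 3 (agrees with the transcript)
6. push -3: top = -3 (agrees with the transcript)
7. push 0: top = 0 (verified)
All steps check out; nothing to correct.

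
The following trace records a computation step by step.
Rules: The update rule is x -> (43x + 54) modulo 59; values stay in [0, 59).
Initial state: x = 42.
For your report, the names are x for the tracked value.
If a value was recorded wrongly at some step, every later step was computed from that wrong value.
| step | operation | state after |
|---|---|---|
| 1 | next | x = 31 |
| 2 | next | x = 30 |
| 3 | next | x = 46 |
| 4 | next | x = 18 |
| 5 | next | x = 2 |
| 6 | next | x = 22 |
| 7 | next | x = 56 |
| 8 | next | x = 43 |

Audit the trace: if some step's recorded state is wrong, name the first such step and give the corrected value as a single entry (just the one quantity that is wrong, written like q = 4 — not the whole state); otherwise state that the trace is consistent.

Step 1: x = (43*42 + 54) mod 59 = 31 — agrees with the trace.
Step 2: x = (43*31 + 54) mod 59 = 30 — confirmed correct.
Step 3: x = (43*30 + 54) mod 59 = 46 — no discrepancy.
Step 4: x = (43*46 + 54) mod 59 = 26 — this is not what the trace shows.
Step 4 is the first one off; corrected, x = 26.

step 4, x = 26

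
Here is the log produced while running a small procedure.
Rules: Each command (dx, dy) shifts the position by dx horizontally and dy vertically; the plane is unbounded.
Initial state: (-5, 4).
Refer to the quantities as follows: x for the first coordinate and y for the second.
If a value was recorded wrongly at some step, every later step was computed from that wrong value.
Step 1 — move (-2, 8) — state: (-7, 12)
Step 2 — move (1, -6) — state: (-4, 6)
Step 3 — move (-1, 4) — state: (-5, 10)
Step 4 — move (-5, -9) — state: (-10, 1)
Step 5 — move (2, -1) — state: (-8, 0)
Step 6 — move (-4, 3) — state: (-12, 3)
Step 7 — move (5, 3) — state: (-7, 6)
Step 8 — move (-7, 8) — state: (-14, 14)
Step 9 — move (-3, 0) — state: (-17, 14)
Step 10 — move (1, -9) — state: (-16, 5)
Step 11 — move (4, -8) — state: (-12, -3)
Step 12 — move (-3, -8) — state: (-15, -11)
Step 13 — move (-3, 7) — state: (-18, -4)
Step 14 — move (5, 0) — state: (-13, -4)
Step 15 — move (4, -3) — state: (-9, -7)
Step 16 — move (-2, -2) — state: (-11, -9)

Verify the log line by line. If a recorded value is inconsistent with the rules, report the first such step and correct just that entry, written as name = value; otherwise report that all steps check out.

1. x = -5 + (-2) = -7, y = 4 + (8) = 12 (no discrepancy)
2. x = -7 + (1) = -6, y = 12 + (-6) = 6 (the entry is off here)
First deviation found at step 2; the corrected entry is x = -6.

step 2, x = -6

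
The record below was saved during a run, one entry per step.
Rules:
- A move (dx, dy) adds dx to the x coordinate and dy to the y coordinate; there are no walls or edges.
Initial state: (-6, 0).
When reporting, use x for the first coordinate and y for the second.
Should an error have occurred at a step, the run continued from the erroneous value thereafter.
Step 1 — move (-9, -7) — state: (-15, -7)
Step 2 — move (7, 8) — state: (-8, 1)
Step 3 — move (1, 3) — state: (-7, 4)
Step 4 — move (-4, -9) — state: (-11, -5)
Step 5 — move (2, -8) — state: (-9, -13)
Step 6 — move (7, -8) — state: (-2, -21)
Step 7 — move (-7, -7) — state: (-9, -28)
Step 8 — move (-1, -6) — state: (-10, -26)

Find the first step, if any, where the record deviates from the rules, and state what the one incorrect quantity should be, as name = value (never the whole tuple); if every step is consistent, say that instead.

step 8, y = -34

Recomputing the run from the initial state:
step 1: x = -15, y = -7
step 2: x = -8, y = 1
step 3: x = -7, y = 4
step 4: x = -11, y = -5
step 5: x = -9, y = -13
step 6: x = -2, y = -21
step 7: x = -9, y = -28
step 8: x = -10, y = -34
The first disagreement with the record is at step 8, where the value should be y = -34.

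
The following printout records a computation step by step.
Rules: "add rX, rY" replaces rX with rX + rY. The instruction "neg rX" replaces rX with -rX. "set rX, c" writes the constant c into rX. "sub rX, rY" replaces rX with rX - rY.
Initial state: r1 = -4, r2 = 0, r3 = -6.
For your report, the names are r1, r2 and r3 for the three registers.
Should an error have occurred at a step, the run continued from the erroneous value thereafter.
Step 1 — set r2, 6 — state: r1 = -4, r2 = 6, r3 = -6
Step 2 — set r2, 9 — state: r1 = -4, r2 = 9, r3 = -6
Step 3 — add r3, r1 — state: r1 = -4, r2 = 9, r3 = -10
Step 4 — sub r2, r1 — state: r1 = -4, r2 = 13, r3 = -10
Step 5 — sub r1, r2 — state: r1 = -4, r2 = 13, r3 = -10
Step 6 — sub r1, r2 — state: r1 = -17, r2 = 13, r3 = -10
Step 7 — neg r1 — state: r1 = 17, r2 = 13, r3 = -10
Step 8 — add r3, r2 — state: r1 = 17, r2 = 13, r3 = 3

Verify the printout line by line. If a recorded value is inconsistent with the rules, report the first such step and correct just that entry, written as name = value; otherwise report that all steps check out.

1. r2 = 6 (agrees with the printout)
2. r2 = 9 (verified)
3. r3 = -6 + -4 = -10 (same as recorded)
4. r2 = 9 - -4 = 13 (consistent with the printout)
5. r1 = -4 - 13 = -17 (first mismatch against the printout)
The audit stops at step 5: the recorded entry is wrong and should be r1 = -17.

step 5, r1 = -17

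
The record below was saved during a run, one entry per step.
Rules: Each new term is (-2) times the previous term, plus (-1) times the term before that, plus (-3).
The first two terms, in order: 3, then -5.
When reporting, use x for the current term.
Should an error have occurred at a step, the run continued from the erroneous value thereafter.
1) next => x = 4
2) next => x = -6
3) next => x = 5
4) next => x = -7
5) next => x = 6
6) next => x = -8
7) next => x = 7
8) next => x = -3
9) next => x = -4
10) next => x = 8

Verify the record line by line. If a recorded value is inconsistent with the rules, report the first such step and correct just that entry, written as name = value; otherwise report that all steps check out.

Recomputing the run from the initial state:
step 1: x = 4
step 2: x = -6
step 3: x = 5
step 4: x = -7
step 5: x = 6
step 6: x = -8
step 7: x = 7
step 8: x = -9
step 9: x = 8
step 10: x = -10
The first disagreement with the record is at step 8, where the value should be x = -9.

step 8, x = -9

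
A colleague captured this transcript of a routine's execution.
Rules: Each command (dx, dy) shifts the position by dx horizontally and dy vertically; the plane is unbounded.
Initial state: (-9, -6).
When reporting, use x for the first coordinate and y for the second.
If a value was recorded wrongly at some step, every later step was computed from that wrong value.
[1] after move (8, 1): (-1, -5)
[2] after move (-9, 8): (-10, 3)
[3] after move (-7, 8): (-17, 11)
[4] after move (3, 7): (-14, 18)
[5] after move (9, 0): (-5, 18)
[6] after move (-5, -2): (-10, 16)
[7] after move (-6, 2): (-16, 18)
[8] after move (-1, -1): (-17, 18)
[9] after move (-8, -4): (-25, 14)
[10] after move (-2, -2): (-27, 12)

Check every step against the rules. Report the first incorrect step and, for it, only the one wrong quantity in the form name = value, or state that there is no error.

step 8, y = 17

Step 1: x = -9 + (8) = -1, y = -6 + (1) = -5 — exactly as logged.
Step 2: x = -1 + (-9) = -10, y = -5 + (8) = 3 — confirmed correct.
Step 3: x = -10 + (-7) = -17, y = 3 + (8) = 11 — in agreement.
Step 4: x = -17 + (3) = -14, y = 11 + (7) = 18 — confirmed correct.
Step 5: x = -14 + (9) = -5, y = 18 + (0) = 18 — checks out.
Step 6: x = -5 + (-5) = -10, y = 18 + (-2) = 16 — in agreement.
Step 7: x = -10 + (-6) = -16, y = 16 + (2) = 18 — matches.
Step 8: x = -16 + (-1) = -17, y = 18 + (-1) = 17 — the entry is off here.
That makes step 8 the first incorrect line — y = 17 is what it should show.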